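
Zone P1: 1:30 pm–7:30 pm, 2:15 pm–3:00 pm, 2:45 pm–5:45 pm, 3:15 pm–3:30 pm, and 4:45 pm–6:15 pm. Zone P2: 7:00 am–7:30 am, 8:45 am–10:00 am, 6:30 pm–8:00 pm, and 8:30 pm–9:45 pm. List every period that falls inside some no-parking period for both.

6:30 pm–7:30 pm

A, merged: 1:30 pm–7:30 pm.
1:30 pm–7:30 pm overlaps B on 6:30 pm–7:30 pm.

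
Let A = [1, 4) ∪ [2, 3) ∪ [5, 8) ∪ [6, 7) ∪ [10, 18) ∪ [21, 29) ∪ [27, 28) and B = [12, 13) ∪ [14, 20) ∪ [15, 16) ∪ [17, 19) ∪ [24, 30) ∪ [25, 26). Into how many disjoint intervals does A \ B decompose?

A, merged: [1, 4), [5, 8), [10, 18), [21, 29).
B, merged: [12, 13), [14, 20), [24, 30).
A \ B = [1, 4), [5, 8), [10, 12), [13, 14), [21, 24).
That is 5 disjoint pieces.

5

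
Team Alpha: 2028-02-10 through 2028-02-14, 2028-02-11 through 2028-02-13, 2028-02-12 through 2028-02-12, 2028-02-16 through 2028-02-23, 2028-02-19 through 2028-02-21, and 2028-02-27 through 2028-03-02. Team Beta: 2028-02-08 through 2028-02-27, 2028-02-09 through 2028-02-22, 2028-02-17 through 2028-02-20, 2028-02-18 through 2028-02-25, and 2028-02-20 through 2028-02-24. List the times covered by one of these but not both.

First set merges to 2028-02-10 through 2028-02-14, 2028-02-16 through 2028-02-23, 2028-02-27 through 2028-03-02.
Second set merges to 2028-02-08 through 2028-02-27.
A but not B: 2028-02-28 through 2028-03-02.
B but not A: 2028-02-08 through 2028-02-09, 2028-02-15 through 2028-02-15, 2028-02-24 through 2028-02-26.
Combining gives A △ B.

2028-02-08 through 2028-02-09, 2028-02-15 through 2028-02-15, 2028-02-24 through 2028-02-26, 2028-02-28 through 2028-03-02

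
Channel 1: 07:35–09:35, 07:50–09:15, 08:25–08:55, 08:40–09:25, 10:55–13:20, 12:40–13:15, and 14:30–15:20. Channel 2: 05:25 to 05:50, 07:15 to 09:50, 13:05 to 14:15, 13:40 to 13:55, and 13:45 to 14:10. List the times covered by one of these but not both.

05:25–05:50, 07:15–07:35, 09:35–09:50, 10:55–13:05, 13:20–14:15, 14:30–15:20

A, merged: 07:35–09:35, 10:55–13:20, 14:30–15:20.
B, merged: 05:25–05:50, 07:15–09:50, 13:05–14:15.
A but not B: 10:55–13:05, 14:30–15:20.
B but not A: 05:25–05:50, 07:15–07:35, 09:35–09:50, 13:20–14:15.
Combining gives A △ B.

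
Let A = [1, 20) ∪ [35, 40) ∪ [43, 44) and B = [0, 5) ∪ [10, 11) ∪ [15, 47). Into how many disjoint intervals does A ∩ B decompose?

A ∩ B = [1, 5), [10, 11), [15, 20), [35, 40), [43, 44).
That is 5 disjoint pieces.

5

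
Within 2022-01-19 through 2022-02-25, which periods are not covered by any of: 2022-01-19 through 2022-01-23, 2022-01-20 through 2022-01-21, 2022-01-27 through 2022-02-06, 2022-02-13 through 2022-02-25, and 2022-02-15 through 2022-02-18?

2022-01-24 through 2022-01-26, 2022-02-07 through 2022-02-12

Covered (merged): 2022-01-19 through 2022-01-23, 2022-01-27 through 2022-02-06, 2022-02-13 through 2022-02-25.
Complement within 2022-01-19 through 2022-02-25: 2022-01-24 through 2022-01-26, 2022-02-07 through 2022-02-12.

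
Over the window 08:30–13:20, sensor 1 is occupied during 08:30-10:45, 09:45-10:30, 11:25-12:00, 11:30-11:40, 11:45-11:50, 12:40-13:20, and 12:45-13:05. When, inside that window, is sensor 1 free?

10:45–11:25, 12:00–12:40

The merged coverage is 08:30–10:45, 11:25–12:00, 12:40–13:20.
Uncovered inside 08:30–13:20: 10:45–11:25, 12:00–12:40.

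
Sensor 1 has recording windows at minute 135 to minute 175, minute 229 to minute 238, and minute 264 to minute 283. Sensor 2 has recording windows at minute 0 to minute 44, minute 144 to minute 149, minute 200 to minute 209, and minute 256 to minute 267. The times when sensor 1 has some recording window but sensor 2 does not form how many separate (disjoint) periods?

4

A \ B = minute 135 to minute 144, minute 149 to minute 175, minute 229 to minute 238, minute 267 to minute 283.
That is 4 disjoint pieces.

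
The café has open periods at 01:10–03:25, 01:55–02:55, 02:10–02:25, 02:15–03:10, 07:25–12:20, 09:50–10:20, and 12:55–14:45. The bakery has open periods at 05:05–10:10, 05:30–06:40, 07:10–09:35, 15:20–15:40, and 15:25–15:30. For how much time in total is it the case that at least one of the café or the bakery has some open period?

11 h 40 min

First set merges to 01:10-03:25, 07:25-12:20, 12:55-14:45.
Second set merges to 05:05-10:10, 15:20-15:40.
A ∪ B = 01:10-03:25, 05:05-12:20, 12:55-14:45, 15:20-15:40.
Total: 2 h 15 min + 7 h 15 min + 1 h 50 min + 20 min = 11 h 40 min.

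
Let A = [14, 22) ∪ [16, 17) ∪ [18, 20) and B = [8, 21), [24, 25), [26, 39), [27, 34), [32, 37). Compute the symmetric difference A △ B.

[8, 14) ∪ [21, 22) ∪ [24, 25) ∪ [26, 39)

Merge the first list: [14, 22).
Merge the second list: [8, 21), [24, 25), [26, 39).
Only in the first: [21, 22).
Only in the second: [8, 14), [24, 25), [26, 39).
Together these are the periods covered by exactly one.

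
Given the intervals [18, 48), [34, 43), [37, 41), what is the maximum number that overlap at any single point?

Sweep endpoints in order; track running count of active intervals.
Peak of 3 reached at 37.

3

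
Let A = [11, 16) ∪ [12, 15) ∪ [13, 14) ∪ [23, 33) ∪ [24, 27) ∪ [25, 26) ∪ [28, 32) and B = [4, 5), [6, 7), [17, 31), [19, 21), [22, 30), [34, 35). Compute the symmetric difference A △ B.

[4, 5) ∪ [6, 7) ∪ [11, 16) ∪ [17, 23) ∪ [31, 33) ∪ [34, 35)

First set merges to [11, 16), [23, 33).
Second set merges to [4, 5), [6, 7), [17, 31), [34, 35).
A but not B: [11, 16), [31, 33).
B but not A: [4, 5), [6, 7), [17, 23), [34, 35).
Combining gives A △ B.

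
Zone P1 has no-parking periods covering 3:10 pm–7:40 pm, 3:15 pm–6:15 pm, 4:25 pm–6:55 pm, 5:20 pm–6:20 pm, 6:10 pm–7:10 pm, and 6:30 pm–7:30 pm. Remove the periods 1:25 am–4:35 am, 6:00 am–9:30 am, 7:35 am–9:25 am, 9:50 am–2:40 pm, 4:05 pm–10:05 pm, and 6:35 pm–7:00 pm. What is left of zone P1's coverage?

Merge the first list: 3:10 pm–7:40 pm.
Merge the second list: 1:25 am–4:35 am, 6:00 am–9:30 am, 9:50 am–2:40 pm, 4:05 pm–10:05 pm.
3:10 pm–7:40 pm \ B = 3:10 pm–4:05 pm.

3:10 pm–4:05 pm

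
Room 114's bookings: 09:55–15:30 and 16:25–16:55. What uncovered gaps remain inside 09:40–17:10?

Covered (merged): 09:55–15:30, 16:25–16:55.
Gaps within 09:40–17:10: 09:40–09:55, 15:30–16:25, 16:55–17:10.

09:40–09:55, 15:30–16:25, 16:55–17:10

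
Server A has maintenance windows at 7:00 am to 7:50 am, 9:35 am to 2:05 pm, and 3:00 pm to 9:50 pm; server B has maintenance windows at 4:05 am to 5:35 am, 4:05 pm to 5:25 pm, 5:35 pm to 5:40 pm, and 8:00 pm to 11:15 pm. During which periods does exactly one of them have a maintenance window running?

A \ B = 7:00 am–7:50 am, 9:35 am–2:05 pm, 3:00 pm–4:05 pm, 5:25 pm–5:35 pm, 5:40 pm–8:00 pm.
B \ A = 4:05 am–5:35 am, 9:50 pm–11:15 pm.
Union of the two gives the symmetric difference.

4:05 am–5:35 am, 7:00 am–7:50 am, 9:35 am–2:05 pm, 3:00 pm–4:05 pm, 5:25 pm–5:35 pm, 5:40 pm–8:00 pm, 9:50 pm–11:15 pm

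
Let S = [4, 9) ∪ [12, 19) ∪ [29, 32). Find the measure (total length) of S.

15

Merged: [4, 9), [12, 19), [29, 32).
Lengths: 5 + 7 + 3 = 15.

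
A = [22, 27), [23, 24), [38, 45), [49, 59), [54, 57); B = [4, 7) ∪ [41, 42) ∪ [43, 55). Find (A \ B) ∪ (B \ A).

[4, 7) ∪ [22, 27) ∪ [38, 41) ∪ [42, 43) ∪ [45, 49) ∪ [55, 59)

A, merged: [22, 27), [38, 45), [49, 59).
A but not B: [22, 27), [38, 41), [42, 43), [55, 59).
B but not A: [4, 7), [45, 49).
Combining gives A △ B.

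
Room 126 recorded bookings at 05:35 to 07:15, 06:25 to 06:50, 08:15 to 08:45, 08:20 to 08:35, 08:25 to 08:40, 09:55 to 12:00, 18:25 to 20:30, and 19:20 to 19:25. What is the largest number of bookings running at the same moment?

3

At 08:25, 3 of the intervals are simultaneously active.
No point has more.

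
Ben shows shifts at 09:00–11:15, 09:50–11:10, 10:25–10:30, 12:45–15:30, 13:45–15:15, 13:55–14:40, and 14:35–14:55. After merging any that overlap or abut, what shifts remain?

09:00-11:15, 12:45-15:30

09:50-11:10 overlaps/touches 09:00-11:15 → extend to 09:00-11:15.
10:25-10:30 overlaps/touches 09:00-11:15 → extend to 09:00-11:15.
12:45-15:30 is disjoint → start new block.
13:45-15:15 overlaps/touches 12:45-15:30 → extend to 12:45-15:30.
13:55-14:40 overlaps/touches 12:45-15:30 → extend to 12:45-15:30.
14:35-14:55 overlaps/touches 12:45-15:30 → extend to 12:45-15:30.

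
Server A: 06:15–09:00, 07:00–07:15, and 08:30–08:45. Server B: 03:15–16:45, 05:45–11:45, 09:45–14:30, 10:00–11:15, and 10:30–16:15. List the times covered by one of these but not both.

First set merges to 06:15–09:00.
Second set merges to 03:15–16:45.
A \ B = none.
B \ A = 03:15–06:15, 09:00–16:45.
Union of the two gives the symmetric difference.

03:15–06:15, 09:00–16:45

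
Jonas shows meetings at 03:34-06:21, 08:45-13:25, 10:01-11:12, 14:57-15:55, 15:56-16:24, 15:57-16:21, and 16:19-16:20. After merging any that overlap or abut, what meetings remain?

08:45–13:25 is disjoint → start new block.
10:01–11:12 overlaps/touches 08:45–13:25 → extend to 08:45–13:25.
14:57–15:55 is disjoint → start new block.
15:56–16:24 is disjoint → start new block.
15:57–16:21 overlaps/touches 15:56–16:24 → extend to 15:56–16:24.
16:19–16:20 overlaps/touches 15:56–16:24 → extend to 15:56–16:24.

03:34–06:21, 08:45–13:25, 14:57–15:55, 15:56–16:24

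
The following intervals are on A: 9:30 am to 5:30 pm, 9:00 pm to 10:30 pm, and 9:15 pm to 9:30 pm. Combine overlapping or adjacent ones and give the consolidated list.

9:00 pm–10:30 pm is disjoint → start new block.
9:15 pm–9:30 pm overlaps/touches 9:00 pm–10:30 pm → extend to 9:00 pm–10:30 pm.

9:30 am–5:30 pm, 9:00 pm–10:30 pm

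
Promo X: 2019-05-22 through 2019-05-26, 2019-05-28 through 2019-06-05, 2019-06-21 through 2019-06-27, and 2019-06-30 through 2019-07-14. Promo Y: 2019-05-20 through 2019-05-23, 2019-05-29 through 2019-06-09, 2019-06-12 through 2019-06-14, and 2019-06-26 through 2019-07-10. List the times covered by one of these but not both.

2019-05-20 through 2019-05-21, 2019-05-24 through 2019-05-26, 2019-05-28 through 2019-05-28, 2019-06-06 through 2019-06-09, 2019-06-12 through 2019-06-14, 2019-06-21 through 2019-06-25, 2019-06-28 through 2019-06-29, 2019-07-11 through 2019-07-14

A but not B: 2019-05-24 through 2019-05-26, 2019-05-28 through 2019-05-28, 2019-06-21 through 2019-06-25, 2019-07-11 through 2019-07-14.
B but not A: 2019-05-20 through 2019-05-21, 2019-06-06 through 2019-06-09, 2019-06-12 through 2019-06-14, 2019-06-28 through 2019-06-29.
Combining gives A △ B.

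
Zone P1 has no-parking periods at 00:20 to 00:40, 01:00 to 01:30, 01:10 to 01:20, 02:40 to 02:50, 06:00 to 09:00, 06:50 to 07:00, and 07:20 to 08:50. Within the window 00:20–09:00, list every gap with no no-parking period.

After merging, the occupied span is 00:20-00:40, 01:00-01:30, 02:40-02:50, 06:00-09:00.
Uncovered inside 00:20-09:00: 00:40-01:00, 01:30-02:40, 02:50-06:00.

00:40-01:00, 01:30-02:40, 02:50-06:00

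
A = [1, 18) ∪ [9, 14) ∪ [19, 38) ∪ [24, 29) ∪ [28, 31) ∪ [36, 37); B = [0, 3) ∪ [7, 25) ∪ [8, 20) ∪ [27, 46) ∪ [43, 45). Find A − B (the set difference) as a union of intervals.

A, merged: [1, 18), [19, 38).
B, merged: [0, 3), [7, 25), [27, 46).
[1, 18) \ B = [3, 7).
[19, 38) \ B = [25, 27).

[3, 7) ∪ [25, 27)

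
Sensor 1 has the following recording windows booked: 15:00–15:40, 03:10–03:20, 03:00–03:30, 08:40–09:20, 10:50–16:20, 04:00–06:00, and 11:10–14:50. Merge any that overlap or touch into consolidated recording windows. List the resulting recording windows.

03:00–03:30, 04:00–06:00, 08:40–09:20, 10:50–16:20

Sort by start: 03:00–03:30, 03:10–03:20, 04:00–06:00, 08:40–09:20, 10:50–16:20, 11:10–14:50, 15:00–15:40.
03:10–03:20 overlaps/touches 03:00–03:30 → extend to 03:00–03:30.
04:00–06:00 is disjoint → start new block.
08:40–09:20 is disjoint → start new block.
10:50–16:20 is disjoint → start new block.
11:10–14:50 overlaps/touches 10:50–16:20 → extend to 10:50–16:20.
15:00–15:40 overlaps/touches 10:50–16:20 → extend to 10:50–16:20.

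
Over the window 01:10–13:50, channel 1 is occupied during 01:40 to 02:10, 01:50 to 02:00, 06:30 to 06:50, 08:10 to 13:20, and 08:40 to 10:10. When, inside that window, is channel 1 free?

01:10–01:40, 02:10–06:30, 06:50–08:10, 13:20–13:50

After merging, the occupied span is 01:40–02:10, 06:30–06:50, 08:10–13:20.
Uncovered inside 01:10–13:50: 01:10–01:40, 02:10–06:30, 06:50–08:10, 13:20–13:50.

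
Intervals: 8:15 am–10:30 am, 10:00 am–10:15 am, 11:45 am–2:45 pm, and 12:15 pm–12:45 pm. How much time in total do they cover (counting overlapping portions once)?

Merged: 8:15 am-10:30 am, 11:45 am-2:45 pm.
Lengths: 2 h 15 min + 3 h = 5 h 15 min.

5 h 15 min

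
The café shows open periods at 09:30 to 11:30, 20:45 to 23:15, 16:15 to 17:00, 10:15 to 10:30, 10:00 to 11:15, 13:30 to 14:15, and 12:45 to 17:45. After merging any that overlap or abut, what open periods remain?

Sort by start: 09:30-11:30, 10:00-11:15, 10:15-10:30, 12:45-17:45, 13:30-14:15, 16:15-17:00, 20:45-23:15.
10:00-11:15 overlaps/touches 09:30-11:30 → extend to 09:30-11:30.
10:15-10:30 overlaps/touches 09:30-11:30 → extend to 09:30-11:30.
12:45-17:45 is disjoint → start new block.
13:30-14:15 overlaps/touches 12:45-17:45 → extend to 12:45-17:45.
16:15-17:00 overlaps/touches 12:45-17:45 → extend to 12:45-17:45.
20:45-23:15 is disjoint → start new block.

09:30-11:30, 12:45-17:45, 20:45-23:15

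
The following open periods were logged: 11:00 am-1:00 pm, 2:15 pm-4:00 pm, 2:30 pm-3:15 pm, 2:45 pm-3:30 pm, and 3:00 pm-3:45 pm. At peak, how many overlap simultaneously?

At 3:00 pm, 4 of the intervals are simultaneously active.
No point has more.

4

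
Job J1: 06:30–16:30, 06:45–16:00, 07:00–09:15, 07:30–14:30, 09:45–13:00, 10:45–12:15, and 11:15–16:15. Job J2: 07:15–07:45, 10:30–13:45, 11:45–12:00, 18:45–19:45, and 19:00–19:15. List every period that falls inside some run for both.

07:15-07:45, 10:30-13:45

First set merges to 06:30-16:30.
Second set merges to 07:15-07:45, 10:30-13:45, 18:45-19:45.
06:30-16:30 overlaps B on 07:15-07:45, 10:30-13:45.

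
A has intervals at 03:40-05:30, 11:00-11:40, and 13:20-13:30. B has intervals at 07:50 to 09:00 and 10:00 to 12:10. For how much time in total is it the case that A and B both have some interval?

40 min

A ∩ B = 11:00–11:40.
Total: 40 min.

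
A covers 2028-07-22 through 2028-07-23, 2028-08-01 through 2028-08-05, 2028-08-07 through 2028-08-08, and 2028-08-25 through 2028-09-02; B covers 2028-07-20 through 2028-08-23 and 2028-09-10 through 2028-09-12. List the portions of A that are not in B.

2028-08-25 through 2028-09-02

2028-07-22 through 2028-07-23 lies entirely inside B → drops out.
2028-08-01 through 2028-08-05 lies entirely inside B → drops out.
2028-08-07 through 2028-08-08 lies entirely inside B → drops out.
2028-08-25 through 2028-09-02 is untouched.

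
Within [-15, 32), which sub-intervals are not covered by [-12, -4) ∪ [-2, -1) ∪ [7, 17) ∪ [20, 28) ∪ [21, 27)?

[-15, -12) ∪ [-4, -2) ∪ [-1, 7) ∪ [17, 20) ∪ [28, 32)

After merging, the occupied span is [-12, -4), [-2, -1), [7, 17), [20, 28).
Complement within [-15, 32): [-15, -12), [-4, -2), [-1, 7), [17, 20), [28, 32).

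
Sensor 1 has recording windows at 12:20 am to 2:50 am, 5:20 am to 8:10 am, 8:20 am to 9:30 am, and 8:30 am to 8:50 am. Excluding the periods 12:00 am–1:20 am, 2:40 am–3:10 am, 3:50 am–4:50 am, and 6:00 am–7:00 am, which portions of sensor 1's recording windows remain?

First set merges to 12:20 am–2:50 am, 5:20 am–8:10 am, 8:20 am–9:30 am.
12:20 am–2:50 am \ B = 1:20 am–2:40 am.
5:20 am–8:10 am \ B = 5:20 am–6:00 am, 7:00 am–8:10 am.
8:20 am–9:30 am: nothing removed.

1:20 am–2:40 am, 5:20 am–6:00 am, 7:00 am–8:10 am, 8:20 am–9:30 am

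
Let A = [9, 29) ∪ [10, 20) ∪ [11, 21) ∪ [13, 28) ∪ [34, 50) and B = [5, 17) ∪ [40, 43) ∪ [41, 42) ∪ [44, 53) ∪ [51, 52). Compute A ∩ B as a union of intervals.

First set merges to [9, 29), [34, 50).
Second set merges to [5, 17), [40, 43), [44, 53).
[9, 29) ∩ B → [9, 17).
[34, 50) ∩ B → [40, 43), [44, 50).

[9, 17) ∪ [40, 43) ∪ [44, 50)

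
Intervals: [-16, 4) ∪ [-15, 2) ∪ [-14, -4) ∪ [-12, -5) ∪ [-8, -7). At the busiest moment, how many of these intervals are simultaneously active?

Sweep endpoints in order; track running count of active intervals.
Peak of 5 reached at -8.

5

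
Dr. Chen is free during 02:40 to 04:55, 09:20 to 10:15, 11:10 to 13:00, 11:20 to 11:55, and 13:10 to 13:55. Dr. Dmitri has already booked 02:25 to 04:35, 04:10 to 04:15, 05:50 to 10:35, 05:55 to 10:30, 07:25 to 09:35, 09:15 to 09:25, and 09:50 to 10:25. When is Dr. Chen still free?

A, merged: 02:40–04:55, 09:20–10:15, 11:10–13:00, 13:10–13:55.
B, merged: 02:25–04:35, 05:50–10:35.
02:40–04:55 \ B = 04:35–04:55.
09:20–10:15: entirely removed.
11:10–13:00: nothing removed.
13:10–13:55: nothing removed.

04:35–04:55, 11:10–13:00, 13:10–13:55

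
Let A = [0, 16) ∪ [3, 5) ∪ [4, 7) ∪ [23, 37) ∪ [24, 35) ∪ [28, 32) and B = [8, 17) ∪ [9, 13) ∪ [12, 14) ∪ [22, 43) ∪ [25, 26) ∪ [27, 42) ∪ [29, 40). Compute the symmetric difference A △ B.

[0, 8) ∪ [16, 17) ∪ [22, 23) ∪ [37, 43)

A, merged: [0, 16), [23, 37).
B, merged: [8, 17), [22, 43).
A but not B: [0, 8).
B but not A: [16, 17), [22, 23), [37, 43).
Combining gives A △ B.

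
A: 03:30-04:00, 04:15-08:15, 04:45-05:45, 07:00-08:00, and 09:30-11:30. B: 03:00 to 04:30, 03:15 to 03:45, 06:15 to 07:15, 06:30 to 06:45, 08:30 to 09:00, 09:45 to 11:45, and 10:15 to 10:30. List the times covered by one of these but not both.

03:00–03:30, 04:00–04:15, 04:30–06:15, 07:15–08:15, 08:30–09:00, 09:30–09:45, 11:30–11:45

Merge the first list: 03:30–04:00, 04:15–08:15, 09:30–11:30.
Merge the second list: 03:00–04:30, 06:15–07:15, 08:30–09:00, 09:45–11:45.
Only in the first: 04:30–06:15, 07:15–08:15, 09:30–09:45.
Only in the second: 03:00–03:30, 04:00–04:15, 08:30–09:00, 11:30–11:45.
Together these are the periods covered by exactly one.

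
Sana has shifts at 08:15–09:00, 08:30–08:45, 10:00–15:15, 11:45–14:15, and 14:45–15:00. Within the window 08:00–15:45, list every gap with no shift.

After merging, the occupied span is 08:15-09:00, 10:00-15:15.
Uncovered inside 08:00-15:45: 08:00-08:15, 09:00-10:00, 15:15-15:45.

08:00-08:15, 09:00-10:00, 15:15-15:45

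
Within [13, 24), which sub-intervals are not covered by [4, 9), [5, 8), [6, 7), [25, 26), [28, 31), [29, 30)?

[13, 24)

After merging, the occupied span is [4, 9), [25, 26), [28, 31).
Gaps within [13, 24): [13, 24).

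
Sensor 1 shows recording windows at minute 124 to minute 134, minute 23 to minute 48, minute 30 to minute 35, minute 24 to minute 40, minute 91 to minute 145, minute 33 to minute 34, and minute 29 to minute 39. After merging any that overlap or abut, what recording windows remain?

minute 23 to minute 48, minute 91 to minute 145

Sort by start: minute 23 to minute 48, minute 24 to minute 40, minute 29 to minute 39, minute 30 to minute 35, minute 33 to minute 34, minute 91 to minute 145, minute 124 to minute 134.
minute 24 to minute 40 overlaps/touches minute 23 to minute 48 → extend to minute 23 to minute 48.
minute 29 to minute 39 overlaps/touches minute 23 to minute 48 → extend to minute 23 to minute 48.
minute 30 to minute 35 overlaps/touches minute 23 to minute 48 → extend to minute 23 to minute 48.
minute 33 to minute 34 overlaps/touches minute 23 to minute 48 → extend to minute 23 to minute 48.
minute 91 to minute 145 is disjoint → start new block.
minute 124 to minute 134 overlaps/touches minute 91 to minute 145 → extend to minute 91 to minute 145.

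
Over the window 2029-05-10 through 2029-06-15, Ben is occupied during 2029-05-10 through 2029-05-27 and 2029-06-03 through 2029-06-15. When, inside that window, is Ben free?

Covered (merged): 2029-05-10 through 2029-05-27, 2029-06-03 through 2029-06-15.
Gaps within 2029-05-10 through 2029-06-15: 2029-05-28 through 2029-06-02.

2029-05-28 through 2029-06-02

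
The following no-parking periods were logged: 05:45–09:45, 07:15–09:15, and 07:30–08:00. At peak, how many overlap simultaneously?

3

At 07:30, 3 of the intervals are simultaneously active.
No point has more.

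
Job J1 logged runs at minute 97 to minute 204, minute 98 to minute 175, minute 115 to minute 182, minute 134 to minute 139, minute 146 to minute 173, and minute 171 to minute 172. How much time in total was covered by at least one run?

107 minutes

Merged: minute 97 to minute 204.
Length: 107 minutes.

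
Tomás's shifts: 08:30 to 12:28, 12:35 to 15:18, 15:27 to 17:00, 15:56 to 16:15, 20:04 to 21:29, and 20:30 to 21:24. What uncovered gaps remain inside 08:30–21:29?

12:28–12:35, 15:18–15:27, 17:00–20:04

Covered (merged): 08:30–12:28, 12:35–15:18, 15:27–17:00, 20:04–21:29.
Complement within 08:30–21:29: 12:28–12:35, 15:18–15:27, 17:00–20:04.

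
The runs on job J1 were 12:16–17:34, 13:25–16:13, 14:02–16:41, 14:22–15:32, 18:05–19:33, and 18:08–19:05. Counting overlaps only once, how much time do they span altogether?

Merged: 12:16-17:34, 18:05-19:33.
Lengths: 5 h 18 min + 1 h 28 min = 6 h 46 min.

6 h 46 min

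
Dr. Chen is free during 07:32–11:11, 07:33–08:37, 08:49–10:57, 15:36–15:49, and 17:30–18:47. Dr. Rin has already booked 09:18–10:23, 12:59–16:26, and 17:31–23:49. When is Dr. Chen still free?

07:32–09:18, 10:23–11:11, 17:30–17:31

First set merges to 07:32–11:11, 15:36–15:49, 17:30–18:47.
07:32–11:11 with B removed leaves 07:32–09:18, 10:23–11:11.
15:36–15:49 lies entirely inside B → drops out.
17:30–18:47 with B removed leaves 17:30–17:31.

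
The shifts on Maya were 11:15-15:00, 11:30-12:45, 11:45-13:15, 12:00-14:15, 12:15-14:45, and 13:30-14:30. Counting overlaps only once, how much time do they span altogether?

3 h 45 min

Merged: 11:15–15:00.
Length: 3 h 45 min.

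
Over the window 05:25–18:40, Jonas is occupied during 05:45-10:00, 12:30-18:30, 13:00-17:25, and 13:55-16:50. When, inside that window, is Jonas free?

05:25-05:45, 10:00-12:30, 18:30-18:40

After merging, the occupied span is 05:45-10:00, 12:30-18:30.
Uncovered inside 05:25-18:40: 05:25-05:45, 10:00-12:30, 18:30-18:40.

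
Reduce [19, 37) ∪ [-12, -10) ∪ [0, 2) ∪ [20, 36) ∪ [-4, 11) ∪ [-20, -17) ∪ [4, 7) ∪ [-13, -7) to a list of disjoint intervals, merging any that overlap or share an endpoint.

[-20, -17) ∪ [-13, -7) ∪ [-4, 11) ∪ [19, 37)

Sort by start: [-20, -17), [-13, -7), [-12, -10), [-4, 11), [0, 2), [4, 7), [19, 37), [20, 36).
[-13, -7) is disjoint → start new block.
[-12, -10) overlaps/touches [-13, -7) → extend to [-13, -7).
[-4, 11) is disjoint → start new block.
[0, 2) overlaps/touches [-4, 11) → extend to [-4, 11).
[4, 7) overlaps/touches [-4, 11) → extend to [-4, 11).
[19, 37) is disjoint → start new block.
[20, 36) overlaps/touches [19, 37) → extend to [19, 37).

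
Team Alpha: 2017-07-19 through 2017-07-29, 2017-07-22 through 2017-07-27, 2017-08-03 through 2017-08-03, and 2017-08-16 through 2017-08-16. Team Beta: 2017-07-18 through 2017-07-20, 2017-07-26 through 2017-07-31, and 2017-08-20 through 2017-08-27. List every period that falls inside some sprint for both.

2017-07-19 through 2017-07-20, 2017-07-26 through 2017-07-29

Merge the first list: 2017-07-19 through 2017-07-29, 2017-08-03 through 2017-08-03, 2017-08-16 through 2017-08-16.
2017-07-19 through 2017-07-29 meets the second set on 2017-07-19 through 2017-07-20, 2017-07-26 through 2017-07-29.
2017-08-03 through 2017-08-03: no overlap with the second set.
2017-08-16 through 2017-08-16: no overlap with the second set.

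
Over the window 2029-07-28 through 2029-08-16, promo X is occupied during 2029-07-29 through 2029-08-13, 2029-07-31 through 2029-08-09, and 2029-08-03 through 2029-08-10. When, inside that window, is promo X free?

2029-07-28 through 2029-07-28, 2029-08-14 through 2029-08-16

The merged coverage is 2029-07-29 through 2029-08-13.
Gaps within 2029-07-28 through 2029-08-16: 2029-07-28 through 2029-07-28, 2029-08-14 through 2029-08-16.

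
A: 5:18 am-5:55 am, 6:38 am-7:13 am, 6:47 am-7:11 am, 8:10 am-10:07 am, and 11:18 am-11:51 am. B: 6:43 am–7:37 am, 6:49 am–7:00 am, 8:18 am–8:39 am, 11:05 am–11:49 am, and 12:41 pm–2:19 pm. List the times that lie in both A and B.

6:43 am-7:13 am, 8:18 am-8:39 am, 11:18 am-11:49 am

A, merged: 5:18 am-5:55 am, 6:38 am-7:13 am, 8:10 am-10:07 am, 11:18 am-11:51 am.
B, merged: 6:43 am-7:37 am, 8:18 am-8:39 am, 11:05 am-11:49 am, 12:41 pm-2:19 pm.
5:18 am-5:55 am meets no B interval.
6:38 am-7:13 am ∩ B → 6:43 am-7:13 am.
8:10 am-10:07 am ∩ B → 8:18 am-8:39 am.
11:18 am-11:51 am ∩ B → 11:18 am-11:49 am.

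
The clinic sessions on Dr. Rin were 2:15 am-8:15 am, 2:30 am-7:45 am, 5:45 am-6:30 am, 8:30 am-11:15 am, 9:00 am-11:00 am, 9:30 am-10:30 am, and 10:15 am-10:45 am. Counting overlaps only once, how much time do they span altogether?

Merged: 2:15 am-8:15 am, 8:30 am-11:15 am.
Lengths: 6 h + 2 h 45 min = 8 h 45 min.

8 h 45 min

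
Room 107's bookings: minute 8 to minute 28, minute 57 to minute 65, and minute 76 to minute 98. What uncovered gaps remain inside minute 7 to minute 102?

minute 7 to minute 8, minute 28 to minute 57, minute 65 to minute 76, minute 98 to minute 102

The merged coverage is minute 8 to minute 28, minute 57 to minute 65, minute 76 to minute 98.
Complement within minute 7 to minute 102: minute 7 to minute 8, minute 28 to minute 57, minute 65 to minute 76, minute 98 to minute 102.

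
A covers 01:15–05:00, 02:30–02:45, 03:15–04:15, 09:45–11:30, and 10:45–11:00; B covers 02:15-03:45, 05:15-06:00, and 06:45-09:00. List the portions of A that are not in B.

01:15-02:15, 03:45-05:00, 09:45-11:30

A, merged: 01:15-05:00, 09:45-11:30.
01:15-05:00 with B removed leaves 01:15-02:15, 03:45-05:00.
09:45-11:30 is untouched.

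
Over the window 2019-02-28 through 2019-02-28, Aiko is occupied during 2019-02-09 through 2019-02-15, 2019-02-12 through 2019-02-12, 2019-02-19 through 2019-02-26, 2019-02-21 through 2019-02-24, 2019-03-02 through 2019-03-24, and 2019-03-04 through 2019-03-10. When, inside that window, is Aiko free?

2019-02-28 through 2019-02-28

After merging, the occupied span is 2019-02-09 through 2019-02-15, 2019-02-19 through 2019-02-26, 2019-03-02 through 2019-03-24.
Gaps within 2019-02-28 through 2019-02-28: 2019-02-28 through 2019-02-28.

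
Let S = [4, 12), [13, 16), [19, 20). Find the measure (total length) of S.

Merged: [4, 12), [13, 16), [19, 20).
Lengths: 8 + 3 + 1 = 12.

12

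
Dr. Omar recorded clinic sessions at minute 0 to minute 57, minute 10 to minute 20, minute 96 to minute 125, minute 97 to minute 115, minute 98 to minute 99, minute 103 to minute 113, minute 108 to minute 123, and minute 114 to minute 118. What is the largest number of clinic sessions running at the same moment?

4

Walk the sorted start/end points keeping a running depth.
The depth first hits 4 at minute 108.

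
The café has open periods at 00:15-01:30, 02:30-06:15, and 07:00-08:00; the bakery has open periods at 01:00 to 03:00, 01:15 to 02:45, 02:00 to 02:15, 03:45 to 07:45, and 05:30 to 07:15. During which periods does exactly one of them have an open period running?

00:15-01:00, 01:30-02:30, 03:00-03:45, 06:15-07:00, 07:45-08:00

B, merged: 01:00-03:00, 03:45-07:45.
A but not B: 00:15-01:00, 03:00-03:45, 07:45-08:00.
B but not A: 01:30-02:30, 06:15-07:00.
Combining gives A △ B.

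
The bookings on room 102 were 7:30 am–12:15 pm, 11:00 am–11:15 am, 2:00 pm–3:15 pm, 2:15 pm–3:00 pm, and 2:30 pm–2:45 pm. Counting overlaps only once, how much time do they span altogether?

6 h

Merged: 7:30 am–12:15 pm, 2:00 pm–3:15 pm.
Lengths: 4 h 45 min + 1 h 15 min = 6 h.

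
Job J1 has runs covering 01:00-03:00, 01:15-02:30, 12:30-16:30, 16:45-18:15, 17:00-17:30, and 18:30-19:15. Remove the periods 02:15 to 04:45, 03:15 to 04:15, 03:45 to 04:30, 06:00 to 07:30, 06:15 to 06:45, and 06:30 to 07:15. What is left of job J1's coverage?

First set merges to 01:00–03:00, 12:30–16:30, 16:45–18:15, 18:30–19:15.
Second set merges to 02:15–04:45, 06:00–07:30.
01:00–03:00 with B removed leaves 01:00–02:15.
12:30–16:30 is untouched.
16:45–18:15 is untouched.
18:30–19:15 is untouched.

01:00–02:15, 12:30–16:30, 16:45–18:15, 18:30–19:15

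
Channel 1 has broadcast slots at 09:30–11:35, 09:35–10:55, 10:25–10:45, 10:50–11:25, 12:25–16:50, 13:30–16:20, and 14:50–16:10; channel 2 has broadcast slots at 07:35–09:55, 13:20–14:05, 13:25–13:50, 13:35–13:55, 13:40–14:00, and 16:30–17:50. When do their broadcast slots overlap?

09:30-09:55, 13:20-14:05, 16:30-16:50

First set merges to 09:30-11:35, 12:25-16:50.
Second set merges to 07:35-09:55, 13:20-14:05, 16:30-17:50.
09:30-11:35 meets the second set on 09:30-09:55.
12:25-16:50 meets the second set on 13:20-14:05, 16:30-16:50.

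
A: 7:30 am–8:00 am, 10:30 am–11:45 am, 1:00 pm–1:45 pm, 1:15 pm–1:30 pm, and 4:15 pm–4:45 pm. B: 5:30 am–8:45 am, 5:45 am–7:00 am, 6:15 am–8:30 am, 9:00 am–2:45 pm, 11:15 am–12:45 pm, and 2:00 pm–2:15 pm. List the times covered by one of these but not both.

A, merged: 7:30 am–8:00 am, 10:30 am–11:45 am, 1:00 pm–1:45 pm, 4:15 pm–4:45 pm.
B, merged: 5:30 am–8:45 am, 9:00 am–2:45 pm.
A but not B: 4:15 pm–4:45 pm.
B but not A: 5:30 am–7:30 am, 8:00 am–8:45 am, 9:00 am–10:30 am, 11:45 am–1:00 pm, 1:45 pm–2:45 pm.
Combining gives A △ B.

5:30 am–7:30 am, 8:00 am–8:45 am, 9:00 am–10:30 am, 11:45 am–1:00 pm, 1:45 pm–2:45 pm, 4:15 pm–4:45 pm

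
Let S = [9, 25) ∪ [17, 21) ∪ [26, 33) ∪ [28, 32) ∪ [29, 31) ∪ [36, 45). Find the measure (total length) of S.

32

Merged: [9, 25), [26, 33), [36, 45).
Lengths: 16 + 7 + 9 = 32.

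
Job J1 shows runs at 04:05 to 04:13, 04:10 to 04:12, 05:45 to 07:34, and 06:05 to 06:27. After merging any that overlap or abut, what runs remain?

04:10–04:12 overlaps/touches 04:05–04:13 → extend to 04:05–04:13.
05:45–07:34 is disjoint → start new block.
06:05–06:27 overlaps/touches 05:45–07:34 → extend to 05:45–07:34.

04:05–04:13, 05:45–07:34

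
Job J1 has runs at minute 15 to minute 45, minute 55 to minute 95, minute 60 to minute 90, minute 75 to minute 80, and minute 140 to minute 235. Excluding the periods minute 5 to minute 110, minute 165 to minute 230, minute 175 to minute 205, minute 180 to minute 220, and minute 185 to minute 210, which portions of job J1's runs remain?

A, merged: minute 15 to minute 45, minute 55 to minute 95, minute 140 to minute 235.
B, merged: minute 5 to minute 110, minute 165 to minute 230.
minute 15 to minute 45: fully covered by B → removed.
minute 55 to minute 95: fully covered by B → removed.
minute 140 to minute 235 minus B → minute 140 to minute 165, minute 230 to minute 235.

minute 140 to minute 165, minute 230 to minute 235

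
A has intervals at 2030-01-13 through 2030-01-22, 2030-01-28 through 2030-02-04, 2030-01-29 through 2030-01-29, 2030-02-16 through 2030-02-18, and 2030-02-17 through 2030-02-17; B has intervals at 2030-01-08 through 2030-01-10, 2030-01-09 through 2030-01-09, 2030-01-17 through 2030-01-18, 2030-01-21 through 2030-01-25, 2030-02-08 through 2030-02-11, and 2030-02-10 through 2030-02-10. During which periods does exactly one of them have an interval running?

2030-01-08 through 2030-01-10, 2030-01-13 through 2030-01-16, 2030-01-19 through 2030-01-20, 2030-01-23 through 2030-01-25, 2030-01-28 through 2030-02-04, 2030-02-08 through 2030-02-11, 2030-02-16 through 2030-02-18

A, merged: 2030-01-13 through 2030-01-22, 2030-01-28 through 2030-02-04, 2030-02-16 through 2030-02-18.
B, merged: 2030-01-08 through 2030-01-10, 2030-01-17 through 2030-01-18, 2030-01-21 through 2030-01-25, 2030-02-08 through 2030-02-11.
A but not B: 2030-01-13 through 2030-01-16, 2030-01-19 through 2030-01-20, 2030-01-28 through 2030-02-04, 2030-02-16 through 2030-02-18.
B but not A: 2030-01-08 through 2030-01-10, 2030-01-23 through 2030-01-25, 2030-02-08 through 2030-02-11.
Combining gives A △ B.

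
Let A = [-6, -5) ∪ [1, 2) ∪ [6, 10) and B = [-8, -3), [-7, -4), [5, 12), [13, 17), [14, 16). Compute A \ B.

[1, 2)

B, merged: [-8, -3), [5, 12), [13, 17).
[-6, -5) lies entirely inside B → drops out.
[1, 2) is untouched.
[6, 10) lies entirely inside B → drops out.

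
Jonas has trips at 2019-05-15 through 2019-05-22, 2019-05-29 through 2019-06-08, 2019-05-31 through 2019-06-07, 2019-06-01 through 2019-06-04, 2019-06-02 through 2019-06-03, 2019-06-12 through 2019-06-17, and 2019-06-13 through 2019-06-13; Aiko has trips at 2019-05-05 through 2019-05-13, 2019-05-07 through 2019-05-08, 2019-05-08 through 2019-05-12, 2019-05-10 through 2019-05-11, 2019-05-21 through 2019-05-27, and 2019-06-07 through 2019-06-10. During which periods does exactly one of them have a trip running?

A, merged: 2019-05-15 through 2019-05-22, 2019-05-29 through 2019-06-08, 2019-06-12 through 2019-06-17.
B, merged: 2019-05-05 through 2019-05-13, 2019-05-21 through 2019-05-27, 2019-06-07 through 2019-06-10.
A \ B = 2019-05-15 through 2019-05-20, 2019-05-29 through 2019-06-06, 2019-06-12 through 2019-06-17.
B \ A = 2019-05-05 through 2019-05-13, 2019-05-23 through 2019-05-27, 2019-06-09 through 2019-06-10.
Union of the two gives the symmetric difference.

2019-05-05 through 2019-05-13, 2019-05-15 through 2019-05-20, 2019-05-23 through 2019-05-27, 2019-05-29 through 2019-06-06, 2019-06-09 through 2019-06-10, 2019-06-12 through 2019-06-17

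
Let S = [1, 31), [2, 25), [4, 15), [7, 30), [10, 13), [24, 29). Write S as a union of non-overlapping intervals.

[2, 25) overlaps/touches [1, 31) → extend to [1, 31).
[4, 15) overlaps/touches [1, 31) → extend to [1, 31).
[7, 30) overlaps/touches [1, 31) → extend to [1, 31).
[10, 13) overlaps/touches [1, 31) → extend to [1, 31).
[24, 29) overlaps/touches [1, 31) → extend to [1, 31).

[1, 31)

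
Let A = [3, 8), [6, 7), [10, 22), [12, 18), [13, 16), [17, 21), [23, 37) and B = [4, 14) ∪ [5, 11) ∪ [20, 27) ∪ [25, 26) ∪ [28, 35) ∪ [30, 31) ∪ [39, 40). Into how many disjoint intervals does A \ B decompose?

First set merges to [3, 8), [10, 22), [23, 37).
Second set merges to [4, 14), [20, 27), [28, 35), [39, 40).
A \ B = [3, 4), [14, 20), [27, 28), [35, 37).
That is 4 disjoint pieces.

4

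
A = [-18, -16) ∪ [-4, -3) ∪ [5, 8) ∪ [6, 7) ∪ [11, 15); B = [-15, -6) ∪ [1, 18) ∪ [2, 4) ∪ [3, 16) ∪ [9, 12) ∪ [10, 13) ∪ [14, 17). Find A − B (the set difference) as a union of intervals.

A, merged: [-18, -16), [-4, -3), [5, 8), [11, 15).
B, merged: [-15, -6), [1, 18).
[-18, -16): no B overlap → unchanged.
[-4, -3): no B overlap → unchanged.
[5, 8): fully covered by B → removed.
[11, 15): fully covered by B → removed.

[-18, -16) ∪ [-4, -3)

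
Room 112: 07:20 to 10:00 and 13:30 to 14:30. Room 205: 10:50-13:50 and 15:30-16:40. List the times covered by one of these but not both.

A but not B: 07:20-10:00, 13:50-14:30.
B but not A: 10:50-13:30, 15:30-16:40.
Combining gives A △ B.

07:20-10:00, 10:50-13:30, 13:50-14:30, 15:30-16:40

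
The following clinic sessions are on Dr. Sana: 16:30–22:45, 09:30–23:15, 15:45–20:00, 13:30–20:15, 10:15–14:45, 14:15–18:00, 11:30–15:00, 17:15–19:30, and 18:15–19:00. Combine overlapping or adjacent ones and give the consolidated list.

Sort by start: 09:30–23:15, 10:15–14:45, 11:30–15:00, 13:30–20:15, 14:15–18:00, 15:45–20:00, 16:30–22:45, 17:15–19:30, 18:15–19:00.
10:15–14:45 overlaps/touches 09:30–23:15 → extend to 09:30–23:15.
11:30–15:00 overlaps/touches 09:30–23:15 → extend to 09:30–23:15.
13:30–20:15 overlaps/touches 09:30–23:15 → extend to 09:30–23:15.
14:15–18:00 overlaps/touches 09:30–23:15 → extend to 09:30–23:15.
15:45–20:00 overlaps/touches 09:30–23:15 → extend to 09:30–23:15.
16:30–22:45 overlaps/touches 09:30–23:15 → extend to 09:30–23:15.
17:15–19:30 overlaps/touches 09:30–23:15 → extend to 09:30–23:15.
18:15–19:00 overlaps/touches 09:30–23:15 → extend to 09:30–23:15.

09:30–23:15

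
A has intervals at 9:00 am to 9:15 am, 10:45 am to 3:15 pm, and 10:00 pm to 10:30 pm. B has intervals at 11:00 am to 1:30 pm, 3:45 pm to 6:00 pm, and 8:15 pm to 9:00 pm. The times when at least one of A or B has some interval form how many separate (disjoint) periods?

5

A ∪ B = 9:00 am-9:15 am, 10:45 am-3:15 pm, 3:45 pm-6:00 pm, 8:15 pm-9:00 pm, 10:00 pm-10:30 pm.
That is 5 disjoint pieces.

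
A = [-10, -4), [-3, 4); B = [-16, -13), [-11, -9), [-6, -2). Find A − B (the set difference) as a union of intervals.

[-9, -6) ∪ [-2, 4)

[-10, -4) \ B = [-9, -6).
[-3, 4) \ B = [-2, 4).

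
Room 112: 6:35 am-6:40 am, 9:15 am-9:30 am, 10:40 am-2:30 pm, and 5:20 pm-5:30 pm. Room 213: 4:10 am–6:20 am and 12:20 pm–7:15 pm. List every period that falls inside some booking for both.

12:20 pm–2:30 pm, 5:20 pm–5:30 pm

6:35 am–6:40 am falls entirely outside B.
9:15 am–9:30 am falls entirely outside B.
10:40 am–2:30 pm overlaps B on 12:20 pm–2:30 pm.
5:20 pm–5:30 pm overlaps B on 5:20 pm–5:30 pm.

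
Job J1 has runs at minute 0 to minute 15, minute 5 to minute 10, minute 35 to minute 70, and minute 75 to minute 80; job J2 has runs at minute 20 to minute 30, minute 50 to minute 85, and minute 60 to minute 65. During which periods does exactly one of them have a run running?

minute 0 to minute 15, minute 20 to minute 30, minute 35 to minute 50, minute 70 to minute 75, minute 80 to minute 85

First set merges to minute 0 to minute 15, minute 35 to minute 70, minute 75 to minute 80.
Second set merges to minute 20 to minute 30, minute 50 to minute 85.
Only in the first: minute 0 to minute 15, minute 35 to minute 50.
Only in the second: minute 20 to minute 30, minute 70 to minute 75, minute 80 to minute 85.
Together these are the periods covered by exactly one.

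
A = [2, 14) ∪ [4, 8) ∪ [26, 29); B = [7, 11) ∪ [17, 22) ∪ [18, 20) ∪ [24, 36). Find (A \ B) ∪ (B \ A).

Merge the first list: [2, 14), [26, 29).
Merge the second list: [7, 11), [17, 22), [24, 36).
A but not B: [2, 7), [11, 14).
B but not A: [17, 22), [24, 26), [29, 36).
Combining gives A △ B.

[2, 7) ∪ [11, 14) ∪ [17, 22) ∪ [24, 26) ∪ [29, 36)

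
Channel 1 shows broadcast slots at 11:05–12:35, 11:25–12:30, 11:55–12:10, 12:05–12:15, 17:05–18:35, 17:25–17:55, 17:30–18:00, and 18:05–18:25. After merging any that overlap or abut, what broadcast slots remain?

11:25-12:30 overlaps/touches 11:05-12:35 → extend to 11:05-12:35.
11:55-12:10 overlaps/touches 11:05-12:35 → extend to 11:05-12:35.
12:05-12:15 overlaps/touches 11:05-12:35 → extend to 11:05-12:35.
17:05-18:35 is disjoint → start new block.
17:25-17:55 overlaps/touches 17:05-18:35 → extend to 17:05-18:35.
17:30-18:00 overlaps/touches 17:05-18:35 → extend to 17:05-18:35.
18:05-18:25 overlaps/touches 17:05-18:35 → extend to 17:05-18:35.

11:05-12:35, 17:05-18:35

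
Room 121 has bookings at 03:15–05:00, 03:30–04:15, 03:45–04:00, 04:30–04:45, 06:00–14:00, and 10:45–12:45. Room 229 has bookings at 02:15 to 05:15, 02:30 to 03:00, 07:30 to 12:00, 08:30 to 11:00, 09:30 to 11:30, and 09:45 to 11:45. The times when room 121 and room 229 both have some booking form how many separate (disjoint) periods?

A, merged: 03:15–05:00, 06:00–14:00.
B, merged: 02:15–05:15, 07:30–12:00.
A ∩ B = 03:15–05:00, 07:30–12:00.
That is 2 disjoint pieces.

2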